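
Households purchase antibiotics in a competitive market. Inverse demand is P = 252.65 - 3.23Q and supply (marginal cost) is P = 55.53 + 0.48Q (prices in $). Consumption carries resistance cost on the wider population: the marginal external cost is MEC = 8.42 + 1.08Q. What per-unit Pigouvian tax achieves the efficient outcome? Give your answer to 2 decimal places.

Social marginal benefit = demand − MEC = 244.23 - 4.31Q.
Set SMB = MC: 244.23 - 4.31Q = 55.53 + 0.48Q → Q* = 39.3946.
The Pigouvian tax equals MEC at Q*: 8.42 + 1.08×39.3946 = 50.9662.

tax = $50.97 per unit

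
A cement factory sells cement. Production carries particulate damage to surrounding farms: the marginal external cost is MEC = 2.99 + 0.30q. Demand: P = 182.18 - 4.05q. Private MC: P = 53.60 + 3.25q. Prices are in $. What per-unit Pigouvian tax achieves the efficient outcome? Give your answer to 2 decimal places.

tax = $7.95 per unit

Social marginal cost = private MC + MEC = 56.59 + 3.55q.
Set SMC = demand: 56.59 + 3.55q = 182.18 - 4.05q → q* = 16.5250.
The Pigouvian tax equals MEC at q*: 2.99 + 0.30×16.5250 = 7.9475.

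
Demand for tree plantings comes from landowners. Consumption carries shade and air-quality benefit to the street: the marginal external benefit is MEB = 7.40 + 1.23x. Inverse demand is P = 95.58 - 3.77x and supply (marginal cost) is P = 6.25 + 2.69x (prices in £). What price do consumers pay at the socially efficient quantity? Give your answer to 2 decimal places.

Social marginal benefit = demand + MEB = 102.98 - 2.54x.
Set SMB = MC: 102.98 - 2.54x = 6.25 + 2.69x → x* = 18.4952.
Consumer price on the demand curve at x*: 95.58 − 3.77×18.4952 = 25.8531.

P = £25.85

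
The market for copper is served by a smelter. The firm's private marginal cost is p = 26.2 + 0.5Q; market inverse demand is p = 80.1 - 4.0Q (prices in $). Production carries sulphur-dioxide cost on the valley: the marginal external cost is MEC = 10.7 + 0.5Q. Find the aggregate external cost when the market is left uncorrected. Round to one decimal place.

$164.0

Market equilibrium (private): 26.2 + 0.5Q = 80.1 - 4.0Q → Q_m = 11.9778.
Total external cost = ∫₀^{Q_m} (10.7 + 0.5Q) dQ = 10.7×11.9778 + ½×0.5×11.9778² = 164.0294.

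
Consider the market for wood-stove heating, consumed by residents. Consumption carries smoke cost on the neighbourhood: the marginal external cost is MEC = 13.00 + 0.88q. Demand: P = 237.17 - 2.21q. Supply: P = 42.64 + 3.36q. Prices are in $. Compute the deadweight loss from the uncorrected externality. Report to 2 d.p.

Market equilibrium (private): 42.64 + 3.36q = 237.17 - 2.21q → q_m = 34.9246.
Social marginal benefit = demand − MEC = 224.17 - 3.09q.
Set SMB = MC: 224.17 - 3.09q = 42.64 + 3.36q → q* = 28.1442.
Between q* and q_m the wedge MC − SMB runs linearly from 0 to MEC(q_m), so the loss is a triangle.
DWL = ½ × 6.7804 × 43.7336 = 148.2657.

DWL = $148.27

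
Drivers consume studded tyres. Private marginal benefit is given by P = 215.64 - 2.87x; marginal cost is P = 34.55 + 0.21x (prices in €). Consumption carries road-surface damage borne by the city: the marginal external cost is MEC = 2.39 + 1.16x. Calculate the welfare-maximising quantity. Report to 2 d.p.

Social marginal benefit = demand − MEC = 213.25 - 4.03x.
Set SMB = MC: 213.25 - 4.03x = 34.55 + 0.21x → x* = 42.1462.

x* = 42.15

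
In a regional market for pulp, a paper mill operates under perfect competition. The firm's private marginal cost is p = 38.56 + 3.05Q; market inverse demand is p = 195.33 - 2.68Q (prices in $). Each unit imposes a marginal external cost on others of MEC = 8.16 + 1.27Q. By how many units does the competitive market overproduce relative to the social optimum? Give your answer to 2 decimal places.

Market equilibrium (private): 38.56 + 3.05Q = 195.33 - 2.68Q → Q_m = 27.3595.
Social marginal cost = private MC + MEC = 46.72 + 4.32Q.
Set SMC = demand: 46.72 + 4.32Q = 195.33 - 2.68Q → Q* = 21.2300.
Gap = |27.3595 − 21.2300| = 6.1295.

6.13 units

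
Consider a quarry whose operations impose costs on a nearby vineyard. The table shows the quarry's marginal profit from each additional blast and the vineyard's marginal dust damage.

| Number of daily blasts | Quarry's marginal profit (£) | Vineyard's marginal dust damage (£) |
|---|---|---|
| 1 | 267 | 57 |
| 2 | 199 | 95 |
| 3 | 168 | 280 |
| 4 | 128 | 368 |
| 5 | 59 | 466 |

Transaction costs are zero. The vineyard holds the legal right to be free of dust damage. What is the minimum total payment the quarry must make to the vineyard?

Efficient level: marginal profit ≥ marginal dust damage through level 2, so k* = 2.
With the vineyard holding the right, the quarry must at least compensate total damage at k*: 57 + 95 = 152.

£152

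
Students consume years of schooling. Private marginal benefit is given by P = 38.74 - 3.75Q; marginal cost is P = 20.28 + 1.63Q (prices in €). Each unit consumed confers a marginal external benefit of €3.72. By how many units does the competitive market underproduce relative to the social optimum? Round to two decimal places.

0.69 units

Market equilibrium (private): 20.28 + 1.63Q = 38.74 - 3.75Q → Q_m = 3.4312.
Social marginal benefit = demand + MEB = 42.46 - 3.75Q.
Set SMB = MC: 42.46 - 3.75Q = 20.28 + 1.63Q → Q* = 4.1227.
Gap = |3.4312 − 4.1227| = 0.6915.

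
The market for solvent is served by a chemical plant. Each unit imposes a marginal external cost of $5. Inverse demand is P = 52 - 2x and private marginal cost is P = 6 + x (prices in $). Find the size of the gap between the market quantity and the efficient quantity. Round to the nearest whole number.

Market equilibrium (private): 6 + x = 52 - 2x → x_m = 15.3333.
Social marginal cost = private MC + MEC = 11 + x.
Set SMC = demand: 11 + x = 52 - 2x → x* = 13.6667.
Gap = |15.3333 − 13.6667| = 1.6666.

2 units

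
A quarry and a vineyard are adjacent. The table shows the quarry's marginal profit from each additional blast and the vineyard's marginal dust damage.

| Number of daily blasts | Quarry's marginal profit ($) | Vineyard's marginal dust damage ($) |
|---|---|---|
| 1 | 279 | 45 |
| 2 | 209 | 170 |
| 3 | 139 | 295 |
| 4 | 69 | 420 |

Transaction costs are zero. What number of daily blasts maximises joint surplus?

2

Bargaining reaches the level where marginal profit last exceeds marginal dust damage.
That holds through level 2 (209 ≥ 170) but not at 3 (139 < 295).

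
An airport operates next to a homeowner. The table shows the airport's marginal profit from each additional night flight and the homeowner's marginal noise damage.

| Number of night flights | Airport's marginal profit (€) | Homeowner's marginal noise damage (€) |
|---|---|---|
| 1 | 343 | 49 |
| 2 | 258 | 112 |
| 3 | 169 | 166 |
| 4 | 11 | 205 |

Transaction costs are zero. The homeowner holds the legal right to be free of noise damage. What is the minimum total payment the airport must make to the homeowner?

€327

Efficient level: marginal profit ≥ marginal noise damage through level 3, so k* = 3.
With the homeowner holding the right, the airport must at least compensate total damage at k*: 49 + 112 + 166 = 327.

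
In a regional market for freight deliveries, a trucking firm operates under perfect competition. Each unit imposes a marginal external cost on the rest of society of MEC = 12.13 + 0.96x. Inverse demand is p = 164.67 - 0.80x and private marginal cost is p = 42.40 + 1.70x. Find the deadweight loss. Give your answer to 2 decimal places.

Market equilibrium (private): 42.40 + 1.70x = 164.67 - 0.80x → x_m = 48.9080.
Social marginal cost = private MC + MEC = 54.53 + 2.66x.
Set SMC = demand: 54.53 + 2.66x = 164.67 - 0.80x → x* = 31.8324.
The welfare-loss triangle has base |x_m − x*| and height MEC(x_m) (the vertical gap between SMC and demand is zero at x* and MEC at x_m).
DWL = ½ × 17.0756 × 59.0817 = 504.4277.

DWL = 504.43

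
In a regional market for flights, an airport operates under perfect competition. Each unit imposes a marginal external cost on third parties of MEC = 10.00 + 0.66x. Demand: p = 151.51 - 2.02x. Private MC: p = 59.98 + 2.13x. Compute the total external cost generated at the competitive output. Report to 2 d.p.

381.08

Market equilibrium (private): 59.98 + 2.13x = 151.51 - 2.02x → x_m = 22.0554.
Total external cost = ∫₀^{x_m} (10.00 + 0.66x) dx = 10.00×22.0554 + ½×0.66×22.0554² = 381.0794.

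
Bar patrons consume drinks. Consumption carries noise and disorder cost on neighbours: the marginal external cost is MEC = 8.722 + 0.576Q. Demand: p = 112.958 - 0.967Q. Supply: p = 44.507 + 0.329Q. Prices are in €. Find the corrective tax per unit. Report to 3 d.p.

Social marginal benefit = demand − MEC = 104.236 - 1.543Q.
Set SMB = MC: 104.236 - 1.543Q = 44.507 + 0.329Q → Q* = 31.9065.
The Pigouvian tax equals MEC at Q*: 8.722 + 0.576×31.9065 = 27.1001.

tax = €27.100 per unit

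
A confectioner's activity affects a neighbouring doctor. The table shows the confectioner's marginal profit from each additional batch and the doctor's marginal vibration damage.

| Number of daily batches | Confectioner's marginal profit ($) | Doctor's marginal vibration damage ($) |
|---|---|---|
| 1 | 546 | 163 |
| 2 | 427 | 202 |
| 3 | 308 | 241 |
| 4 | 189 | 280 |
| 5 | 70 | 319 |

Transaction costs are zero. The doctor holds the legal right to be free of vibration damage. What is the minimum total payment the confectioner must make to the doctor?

Efficient level: marginal profit ≥ marginal vibration damage through level 3, so k* = 3.
With the doctor holding the right, the confectioner must at least compensate total damage at k*: 163 + 202 + 241 = 606.

$606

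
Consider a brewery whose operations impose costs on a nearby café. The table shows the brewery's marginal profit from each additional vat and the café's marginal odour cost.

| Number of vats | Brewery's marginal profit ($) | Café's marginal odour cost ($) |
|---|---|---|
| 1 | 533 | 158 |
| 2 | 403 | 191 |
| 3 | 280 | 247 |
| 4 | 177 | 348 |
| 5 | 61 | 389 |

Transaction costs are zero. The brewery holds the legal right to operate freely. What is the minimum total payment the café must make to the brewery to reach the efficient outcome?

Left alone the brewery would choose level 5 (marginal profit stays positive).
Efficient level: k* = 3 (marginal profit ≥ marginal odour cost through 3).
The café must at least cover the brewery's forgone profit from cutting 5→3: 177 + 61 = 238.

$238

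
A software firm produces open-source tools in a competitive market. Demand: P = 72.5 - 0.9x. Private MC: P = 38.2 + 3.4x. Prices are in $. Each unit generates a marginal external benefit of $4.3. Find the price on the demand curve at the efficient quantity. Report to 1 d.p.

Social marginal cost = private MC − MEB = 33.9 + 3.4x.
Set SMC = demand: 33.9 + 3.4x = 72.5 - 0.9x → x* = 8.9767.
Consumer price on the demand curve at x*: 72.5 − 0.9×8.9767 = 64.4210.

P = $64.4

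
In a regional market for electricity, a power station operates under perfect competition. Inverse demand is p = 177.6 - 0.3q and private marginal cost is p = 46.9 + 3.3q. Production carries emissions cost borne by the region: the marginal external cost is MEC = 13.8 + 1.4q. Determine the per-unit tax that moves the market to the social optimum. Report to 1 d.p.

tax = 46.5 per unit

Social marginal cost = private MC + MEC = 60.7 + 4.7q.
Set SMC = demand: 60.7 + 4.7q = 177.6 - 0.3q → q* = 23.3800.
The Pigouvian tax equals MEC at q*: 13.8 + 1.4×23.3800 = 46.5320.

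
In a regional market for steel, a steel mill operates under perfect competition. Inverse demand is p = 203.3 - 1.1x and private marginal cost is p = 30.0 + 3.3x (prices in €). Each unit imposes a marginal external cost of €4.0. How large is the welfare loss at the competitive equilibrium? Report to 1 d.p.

DWL = €1.8

Market equilibrium (private): 30.0 + 3.3x = 203.3 - 1.1x → x_m = 39.3864.
Social marginal cost = private MC + MEC = 34.0 + 3.3x.
Set SMC = demand: 34.0 + 3.3x = 203.3 - 1.1x → x* = 38.4773.
Between x* and x_m the wedge SMC − demand runs linearly from 0 to MEC(x_m), so the loss is a triangle.
DWL = ½ × 0.9091 × 4.0000 = 1.8182.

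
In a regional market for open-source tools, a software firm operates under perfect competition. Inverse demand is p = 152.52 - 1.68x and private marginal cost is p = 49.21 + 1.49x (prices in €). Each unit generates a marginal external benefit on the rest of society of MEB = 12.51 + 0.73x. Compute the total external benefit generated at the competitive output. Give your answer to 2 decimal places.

€795.37

Market equilibrium (private): 49.21 + 1.49x = 152.52 - 1.68x → x_m = 32.5899.
Total external benefit = ∫₀^{x_m} (12.51 + 0.73x) dx = 12.51×32.5899 + ½×0.73×32.5899² = 795.3667.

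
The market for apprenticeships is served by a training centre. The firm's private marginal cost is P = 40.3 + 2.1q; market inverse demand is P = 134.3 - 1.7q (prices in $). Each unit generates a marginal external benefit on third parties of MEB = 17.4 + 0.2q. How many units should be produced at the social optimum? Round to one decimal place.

q* = 30.9

Social marginal cost = private MC − MEB = 22.9 + 1.9q.
Set SMC = demand: 22.9 + 1.9q = 134.3 - 1.7q → q* = 30.9444.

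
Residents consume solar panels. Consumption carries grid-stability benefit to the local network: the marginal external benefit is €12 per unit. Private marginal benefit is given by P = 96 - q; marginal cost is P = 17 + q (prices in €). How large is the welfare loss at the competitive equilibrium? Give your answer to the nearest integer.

Market equilibrium (private): 17 + q = 96 - q → q_m = 39.5000.
Social marginal benefit = demand + MEB = 108 - q.
Set SMB = MC: 108 - q = 17 + q → q* = 45.5000.
Between q* and q_m the wedge SMB − MC runs linearly from 0 to MEB(q_m), so the loss is a triangle.
DWL = ½ × 6.0000 × 12.0000 = 36.0000.

DWL = €36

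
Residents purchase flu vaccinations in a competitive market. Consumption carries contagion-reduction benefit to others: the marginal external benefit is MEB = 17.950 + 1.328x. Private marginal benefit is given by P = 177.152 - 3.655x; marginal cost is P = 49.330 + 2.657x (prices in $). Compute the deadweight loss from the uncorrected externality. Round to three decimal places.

DWL = $201.734

Market equilibrium (private): 49.330 + 2.657x = 177.152 - 3.655x → x_m = 20.2506.
Social marginal benefit = demand + MEB = 195.102 - 2.327x.
Set SMB = MC: 195.102 - 2.327x = 49.330 + 2.657x → x* = 29.2480.
Between x* and x_m the wedge SMB − MC runs linearly from 0 to MEB(x_m), so the loss is a triangle.
DWL = ½ × 8.9974 × 44.8428 = 201.7343.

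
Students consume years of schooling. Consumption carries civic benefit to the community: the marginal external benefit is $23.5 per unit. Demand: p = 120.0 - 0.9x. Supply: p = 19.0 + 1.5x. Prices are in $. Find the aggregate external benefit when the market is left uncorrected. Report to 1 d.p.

$989.0

Market equilibrium (private): 19.0 + 1.5x = 120.0 - 0.9x → x_m = 42.0833.
Total external benefit = MEB × x_m = 23.5 × 42.0833 = 988.9576.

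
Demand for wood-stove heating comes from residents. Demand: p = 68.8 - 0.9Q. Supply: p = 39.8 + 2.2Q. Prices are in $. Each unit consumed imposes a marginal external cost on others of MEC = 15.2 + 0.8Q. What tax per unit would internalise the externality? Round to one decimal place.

Social marginal benefit = demand − MEC = 53.6 - 1.7Q.
Set SMB = MC: 53.6 - 1.7Q = 39.8 + 2.2Q → Q* = 3.5385.
The Pigouvian tax equals MEC at Q*: 15.2 + 0.8×3.5385 = 18.0308.

tax = $18.0 per unit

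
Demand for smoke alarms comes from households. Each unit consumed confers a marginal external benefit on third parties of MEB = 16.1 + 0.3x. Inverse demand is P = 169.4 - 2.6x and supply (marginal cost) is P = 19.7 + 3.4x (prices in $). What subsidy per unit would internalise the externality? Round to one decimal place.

subsidy = $24.8 per unit

Social marginal benefit = demand + MEB = 185.5 - 2.3x.
Set SMB = MC: 185.5 - 2.3x = 19.7 + 3.4x → x* = 29.0877.
The Pigouvian subsidy equals MEB at x*: 16.1 + 0.3×29.0877 = 24.8263.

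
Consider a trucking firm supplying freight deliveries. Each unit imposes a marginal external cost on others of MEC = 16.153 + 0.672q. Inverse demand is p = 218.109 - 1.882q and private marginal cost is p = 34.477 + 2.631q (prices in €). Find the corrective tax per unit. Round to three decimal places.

Social marginal cost = private MC + MEC = 50.630 + 3.303q.
Set SMC = demand: 50.630 + 3.303q = 218.109 - 1.882q → q* = 32.3007.
The Pigouvian tax equals MEC at q*: 16.153 + 0.672×32.3007 = 37.8591.

tax = €37.859 per unit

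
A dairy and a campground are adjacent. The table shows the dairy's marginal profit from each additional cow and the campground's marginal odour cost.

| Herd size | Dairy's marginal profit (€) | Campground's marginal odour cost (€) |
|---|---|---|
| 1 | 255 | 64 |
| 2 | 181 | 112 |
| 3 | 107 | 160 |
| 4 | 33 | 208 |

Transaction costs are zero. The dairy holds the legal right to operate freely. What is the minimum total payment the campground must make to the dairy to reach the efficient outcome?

Left alone the dairy would choose level 4 (marginal profit stays positive).
Efficient level: k* = 2 (marginal profit ≥ marginal odour cost through 2).
The campground must at least cover the dairy's forgone profit from cutting 4→2: 107 + 33 = 140.

€140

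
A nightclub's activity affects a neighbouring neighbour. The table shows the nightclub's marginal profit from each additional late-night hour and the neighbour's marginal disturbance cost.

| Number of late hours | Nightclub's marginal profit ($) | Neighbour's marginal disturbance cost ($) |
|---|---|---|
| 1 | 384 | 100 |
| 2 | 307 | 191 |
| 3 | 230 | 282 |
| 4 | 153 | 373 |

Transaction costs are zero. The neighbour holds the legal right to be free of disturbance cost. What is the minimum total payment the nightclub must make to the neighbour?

$291

Efficient level: marginal profit ≥ marginal disturbance cost through level 2, so k* = 2.
With the neighbour holding the right, the nightclub must at least compensate total damage at k*: 100 + 191 = 291.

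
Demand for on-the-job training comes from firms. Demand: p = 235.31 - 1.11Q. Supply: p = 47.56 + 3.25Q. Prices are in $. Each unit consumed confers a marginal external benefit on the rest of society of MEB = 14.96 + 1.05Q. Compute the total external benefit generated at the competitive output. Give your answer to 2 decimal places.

Market equilibrium (private): 47.56 + 3.25Q = 235.31 - 1.11Q → Q_m = 43.0619.
Total external benefit = ∫₀^{Q_m} (14.96 + 1.05Q) dQ = 14.96×43.0619 + ½×1.05×43.0619² = 1617.7278.

$1617.73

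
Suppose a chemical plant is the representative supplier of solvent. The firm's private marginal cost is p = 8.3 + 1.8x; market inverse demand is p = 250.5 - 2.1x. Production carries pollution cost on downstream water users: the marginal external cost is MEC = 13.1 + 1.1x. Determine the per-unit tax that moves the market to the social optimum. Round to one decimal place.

tax = 63.5 per unit

Social marginal cost = private MC + MEC = 21.4 + 2.9x.
Set SMC = demand: 21.4 + 2.9x = 250.5 - 2.1x → x* = 45.8200.
The Pigouvian tax equals MEC at x*: 13.1 + 1.1×45.8200 = 63.5020.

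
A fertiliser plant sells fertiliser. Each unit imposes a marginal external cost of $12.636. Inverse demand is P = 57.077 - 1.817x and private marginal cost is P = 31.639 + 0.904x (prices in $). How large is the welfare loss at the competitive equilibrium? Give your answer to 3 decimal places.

DWL = $29.340

Market equilibrium (private): 31.639 + 0.904x = 57.077 - 1.817x → x_m = 9.3488.
Social marginal cost = private MC + MEC = 44.275 + 0.904x.
Set SMC = demand: 44.275 + 0.904x = 57.077 - 1.817x → x* = 4.7049.
Height of the DWL triangle at x_m is SMC(x_m) − demand(x_m) = MEC(x_m) = 12.6360.
DWL = ½ × 4.6439 × 12.6360 = 29.3402.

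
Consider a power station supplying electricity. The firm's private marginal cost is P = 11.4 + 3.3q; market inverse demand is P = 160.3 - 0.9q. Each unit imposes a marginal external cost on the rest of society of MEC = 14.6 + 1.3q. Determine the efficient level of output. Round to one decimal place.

Social marginal cost = private MC + MEC = 26.0 + 4.6q.
Set SMC = demand: 26.0 + 4.6q = 160.3 - 0.9q → q* = 24.4182.

q* = 24.4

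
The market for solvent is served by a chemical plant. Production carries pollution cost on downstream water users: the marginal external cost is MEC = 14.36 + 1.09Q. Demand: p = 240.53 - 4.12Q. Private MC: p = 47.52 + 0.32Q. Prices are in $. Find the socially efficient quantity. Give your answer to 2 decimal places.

Q* = 32.31

Social marginal cost = private MC + MEC = 61.88 + 1.41Q.
Set SMC = demand: 61.88 + 1.41Q = 240.53 - 4.12Q → Q* = 32.3056.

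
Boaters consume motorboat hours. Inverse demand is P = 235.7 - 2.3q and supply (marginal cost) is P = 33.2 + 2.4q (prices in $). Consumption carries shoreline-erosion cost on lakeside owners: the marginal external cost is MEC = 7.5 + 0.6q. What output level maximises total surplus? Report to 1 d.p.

q* = 36.8

Social marginal benefit = demand − MEC = 228.2 - 2.9q.
Set SMB = MC: 228.2 - 2.9q = 33.2 + 2.4q → q* = 36.7925.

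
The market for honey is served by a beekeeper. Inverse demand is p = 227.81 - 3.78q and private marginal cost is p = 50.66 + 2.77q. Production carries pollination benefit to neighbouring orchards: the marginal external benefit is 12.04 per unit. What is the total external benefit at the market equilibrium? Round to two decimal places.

Market equilibrium (private): 50.66 + 2.77q = 227.81 - 3.78q → q_m = 27.0458.
Total external benefit = MEB × q_m = 12.04 × 27.0458 = 325.6314.

325.63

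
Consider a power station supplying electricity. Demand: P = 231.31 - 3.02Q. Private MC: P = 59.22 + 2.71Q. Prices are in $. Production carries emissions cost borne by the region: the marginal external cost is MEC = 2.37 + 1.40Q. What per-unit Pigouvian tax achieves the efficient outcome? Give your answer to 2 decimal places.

Social marginal cost = private MC + MEC = 61.59 + 4.11Q.
Set SMC = demand: 61.59 + 4.11Q = 231.31 - 3.02Q → Q* = 23.8036.
The Pigouvian tax equals MEC at Q*: 2.37 + 1.40×23.8036 = 35.6950.

tax = $35.70 per unit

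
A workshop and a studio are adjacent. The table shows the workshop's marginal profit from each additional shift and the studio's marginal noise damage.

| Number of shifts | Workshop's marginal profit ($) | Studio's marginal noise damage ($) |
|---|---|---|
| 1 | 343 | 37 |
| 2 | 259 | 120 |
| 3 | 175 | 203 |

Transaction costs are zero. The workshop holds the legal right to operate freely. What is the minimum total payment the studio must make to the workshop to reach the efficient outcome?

Left alone the workshop would choose level 3 (marginal profit stays positive).
Efficient level: k* = 2 (marginal profit ≥ marginal noise damage through 2).
The studio must at least cover the workshop's forgone profit from cutting 3→2: 175 = 175.

$175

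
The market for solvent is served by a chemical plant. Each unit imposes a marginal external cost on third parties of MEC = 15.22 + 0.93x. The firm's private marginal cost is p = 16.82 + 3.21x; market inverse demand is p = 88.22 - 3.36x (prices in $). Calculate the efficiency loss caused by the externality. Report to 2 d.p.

DWL = $42.76

Market equilibrium (private): 16.82 + 3.21x = 88.22 - 3.36x → x_m = 10.8676.
Social marginal cost = private MC + MEC = 32.04 + 4.14x.
Set SMC = demand: 32.04 + 4.14x = 88.22 - 3.36x → x* = 7.4907.
Between x* and x_m the wedge SMC − demand runs linearly from 0 to MEC(x_m), so the loss is a triangle.
DWL = ½ × 3.3769 × 25.3268 = 42.7630.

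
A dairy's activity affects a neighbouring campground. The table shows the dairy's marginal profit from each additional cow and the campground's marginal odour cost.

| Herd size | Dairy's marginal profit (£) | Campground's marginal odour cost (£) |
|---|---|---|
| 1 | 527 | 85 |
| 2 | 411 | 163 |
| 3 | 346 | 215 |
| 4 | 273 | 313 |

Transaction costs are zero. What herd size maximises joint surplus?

Bargaining reaches the level where marginal profit last exceeds marginal odour cost.
That holds through level 3 (346 ≥ 215) but not at 4 (273 < 313).

3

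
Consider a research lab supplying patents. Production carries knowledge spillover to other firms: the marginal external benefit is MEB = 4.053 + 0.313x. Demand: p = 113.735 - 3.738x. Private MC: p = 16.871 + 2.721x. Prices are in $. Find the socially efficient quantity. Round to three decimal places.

Social marginal cost = private MC − MEB = 12.818 + 2.408x.
Set SMC = demand: 12.818 + 2.408x = 113.735 - 3.738x → x* = 16.4199.

x* = 16.420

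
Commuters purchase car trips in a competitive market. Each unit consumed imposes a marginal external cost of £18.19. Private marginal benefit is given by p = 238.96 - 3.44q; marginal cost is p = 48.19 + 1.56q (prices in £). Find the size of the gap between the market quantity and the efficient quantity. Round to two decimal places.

3.64 units

Market equilibrium (private): 48.19 + 1.56q = 238.96 - 3.44q → q_m = 38.1540.
Social marginal benefit = demand − MEC = 220.77 - 3.44q.
Set SMB = MC: 220.77 - 3.44q = 48.19 + 1.56q → q* = 34.5160.
Gap = |38.1540 − 34.5160| = 3.6380.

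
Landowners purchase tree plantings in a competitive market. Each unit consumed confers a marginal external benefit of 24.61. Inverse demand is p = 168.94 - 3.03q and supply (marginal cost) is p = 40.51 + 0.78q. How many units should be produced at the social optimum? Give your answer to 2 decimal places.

Social marginal benefit = demand + MEB = 193.55 - 3.03q.
Set SMB = MC: 193.55 - 3.03q = 40.51 + 0.78q → q* = 40.1680.

q* = 40.17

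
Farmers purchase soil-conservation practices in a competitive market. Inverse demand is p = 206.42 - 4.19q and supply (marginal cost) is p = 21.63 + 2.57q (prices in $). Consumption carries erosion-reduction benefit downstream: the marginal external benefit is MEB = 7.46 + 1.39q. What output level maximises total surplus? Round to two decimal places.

q* = 35.80

Social marginal benefit = demand + MEB = 213.88 - 2.80q.
Set SMB = MC: 213.88 - 2.80q = 21.63 + 2.57q → q* = 35.8007.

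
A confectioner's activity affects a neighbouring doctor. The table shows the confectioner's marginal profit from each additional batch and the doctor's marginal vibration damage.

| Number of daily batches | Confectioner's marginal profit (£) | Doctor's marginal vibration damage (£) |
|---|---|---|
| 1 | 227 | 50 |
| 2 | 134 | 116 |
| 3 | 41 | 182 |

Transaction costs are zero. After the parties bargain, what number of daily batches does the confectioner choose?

2

Bargaining reaches the level where marginal profit last exceeds marginal vibration damage.
That holds through level 2 (134 ≥ 116) but not at 3 (41 < 182).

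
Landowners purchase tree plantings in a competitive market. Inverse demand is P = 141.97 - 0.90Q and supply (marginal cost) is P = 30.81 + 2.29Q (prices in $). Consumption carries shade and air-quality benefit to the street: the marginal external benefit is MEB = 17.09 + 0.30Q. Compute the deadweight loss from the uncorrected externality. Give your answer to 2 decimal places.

Market equilibrium (private): 30.81 + 2.29Q = 141.97 - 0.90Q → Q_m = 34.8464.
Social marginal benefit = demand + MEB = 159.06 - 0.60Q.
Set SMB = MC: 159.06 - 0.60Q = 30.81 + 2.29Q → Q* = 44.3772.
The loss is the area between SMB and MC from Q* to Q_m; with linear curves that's a triangle of height MEB(Q_m).
DWL = ½ × 9.5308 × 27.5439 = 131.2577.

DWL = $131.26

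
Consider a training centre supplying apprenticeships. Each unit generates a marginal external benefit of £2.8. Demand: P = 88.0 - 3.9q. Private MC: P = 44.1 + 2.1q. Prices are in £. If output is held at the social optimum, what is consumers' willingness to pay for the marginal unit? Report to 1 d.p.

P = £57.6

Social marginal cost = private MC − MEB = 41.3 + 2.1q.
Set SMC = demand: 41.3 + 2.1q = 88.0 - 3.9q → q* = 7.7833.
Consumer price on the demand curve at q*: 88.0 − 3.9×7.7833 = 57.6451.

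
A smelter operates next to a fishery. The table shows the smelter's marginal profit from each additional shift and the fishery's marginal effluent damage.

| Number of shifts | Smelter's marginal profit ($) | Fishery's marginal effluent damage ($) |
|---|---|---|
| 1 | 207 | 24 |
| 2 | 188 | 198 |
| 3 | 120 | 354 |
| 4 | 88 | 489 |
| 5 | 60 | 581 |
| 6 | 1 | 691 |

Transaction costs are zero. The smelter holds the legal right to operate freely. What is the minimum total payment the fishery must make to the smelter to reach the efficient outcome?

Left alone the smelter would choose level 6 (marginal profit stays positive).
Efficient level: k* = 1 (marginal profit ≥ marginal effluent damage through 1).
The fishery must at least cover the smelter's forgone profit from cutting 6→1: 188 + 120 + 88 + 60 + 1 = 457.

$457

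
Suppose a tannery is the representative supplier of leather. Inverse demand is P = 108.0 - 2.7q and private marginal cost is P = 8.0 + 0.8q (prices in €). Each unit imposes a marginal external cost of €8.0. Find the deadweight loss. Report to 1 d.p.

Market equilibrium (private): 8.0 + 0.8q = 108.0 - 2.7q → q_m = 28.5714.
Social marginal cost = private MC + MEC = 16.0 + 0.8q.
Set SMC = demand: 16.0 + 0.8q = 108.0 - 2.7q → q* = 26.2857.
The welfare-loss triangle has base |q_m − q*| and height MEC(q_m) (the vertical gap between SMC and demand is zero at q* and MEC at q_m).
DWL = ½ × 2.2857 × 8.0000 = 9.1428.

DWL = €9.1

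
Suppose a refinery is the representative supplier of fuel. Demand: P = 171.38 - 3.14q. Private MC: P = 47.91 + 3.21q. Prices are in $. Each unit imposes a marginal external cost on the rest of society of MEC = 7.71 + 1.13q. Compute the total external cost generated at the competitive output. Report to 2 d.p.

$363.53

Market equilibrium (private): 47.91 + 3.21q = 171.38 - 3.14q → q_m = 19.4441.
Total external cost = ∫₀^{q_m} (7.71 + 1.13q) dq = 7.71×19.4441 + ½×1.13×19.4441² = 363.5253.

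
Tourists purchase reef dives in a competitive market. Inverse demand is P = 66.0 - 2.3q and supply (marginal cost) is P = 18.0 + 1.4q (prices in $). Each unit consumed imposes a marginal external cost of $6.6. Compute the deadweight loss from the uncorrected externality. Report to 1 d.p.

Market equilibrium (private): 18.0 + 1.4q = 66.0 - 2.3q → q_m = 12.9730.
Social marginal benefit = demand − MEC = 59.4 - 2.3q.
Set SMB = MC: 59.4 - 2.3q = 18.0 + 1.4q → q* = 11.1892.
Height of the DWL triangle at q_m is MC(q_m) − SMB(q_m) = MEC(q_m) = 6.6000.
DWL = ½ × 1.7838 × 6.6000 = 5.8865.

DWL = $5.9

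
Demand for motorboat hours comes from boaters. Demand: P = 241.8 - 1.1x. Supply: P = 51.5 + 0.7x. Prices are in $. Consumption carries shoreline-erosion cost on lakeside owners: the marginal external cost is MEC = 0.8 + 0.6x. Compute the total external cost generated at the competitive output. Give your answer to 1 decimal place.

$3437.7

Market equilibrium (private): 51.5 + 0.7x = 241.8 - 1.1x → x_m = 105.7222.
Total external cost = ∫₀^{x_m} (0.8 + 0.6x) dx = 0.8×105.7222 + ½×0.6×105.7222² = 3437.7328.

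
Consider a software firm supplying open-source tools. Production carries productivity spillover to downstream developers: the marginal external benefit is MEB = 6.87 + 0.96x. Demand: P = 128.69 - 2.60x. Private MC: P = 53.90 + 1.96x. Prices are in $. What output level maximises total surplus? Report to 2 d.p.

Social marginal cost = private MC − MEB = 47.03 + x.
Set SMC = demand: 47.03 + x = 128.69 - 2.60x → x* = 22.6833.

x* = 22.68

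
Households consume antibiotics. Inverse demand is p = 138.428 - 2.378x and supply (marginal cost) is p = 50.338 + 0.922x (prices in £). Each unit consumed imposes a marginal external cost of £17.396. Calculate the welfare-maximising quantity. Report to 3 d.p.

x* = 21.422

Social marginal benefit = demand − MEC = 121.032 - 2.378x.
Set SMB = MC: 121.032 - 2.378x = 50.338 + 0.922x → x* = 21.4224.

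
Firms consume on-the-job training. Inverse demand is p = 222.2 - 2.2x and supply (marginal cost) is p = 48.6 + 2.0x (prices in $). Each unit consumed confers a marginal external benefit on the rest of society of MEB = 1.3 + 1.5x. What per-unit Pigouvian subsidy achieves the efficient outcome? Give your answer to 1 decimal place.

subsidy = $98.5 per unit

Social marginal benefit = demand + MEB = 223.5 - 0.7x.
Set SMB = MC: 223.5 - 0.7x = 48.6 + 2.0x → x* = 64.7778.
The Pigouvian subsidy equals MEB at x*: 1.3 + 1.5×64.7778 = 98.4667.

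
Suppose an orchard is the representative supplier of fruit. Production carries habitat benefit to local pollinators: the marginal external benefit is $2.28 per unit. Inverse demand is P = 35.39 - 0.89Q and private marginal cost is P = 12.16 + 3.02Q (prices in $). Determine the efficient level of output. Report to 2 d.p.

Q* = 6.52

Social marginal cost = private MC − MEB = 9.88 + 3.02Q.
Set SMC = demand: 9.88 + 3.02Q = 35.39 - 0.89Q → Q* = 6.5243.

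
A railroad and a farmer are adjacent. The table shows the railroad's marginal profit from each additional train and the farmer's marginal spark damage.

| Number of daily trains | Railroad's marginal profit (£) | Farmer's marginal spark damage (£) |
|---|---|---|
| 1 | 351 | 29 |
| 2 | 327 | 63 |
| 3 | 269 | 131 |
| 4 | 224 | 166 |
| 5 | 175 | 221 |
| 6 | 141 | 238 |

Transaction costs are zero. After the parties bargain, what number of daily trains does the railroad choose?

Bargaining reaches the level where marginal profit last exceeds marginal spark damage.
That holds through level 4 (224 ≥ 166) but not at 5 (175 < 221).

4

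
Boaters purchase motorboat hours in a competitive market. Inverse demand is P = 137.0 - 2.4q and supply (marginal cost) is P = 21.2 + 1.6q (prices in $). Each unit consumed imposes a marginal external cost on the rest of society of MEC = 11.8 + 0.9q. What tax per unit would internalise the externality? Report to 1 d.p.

tax = $30.9 per unit

Social marginal benefit = demand − MEC = 125.2 - 3.3q.
Set SMB = MC: 125.2 - 3.3q = 21.2 + 1.6q → q* = 21.2245.
The Pigouvian tax equals MEC at q*: 11.8 + 0.9×21.2245 = 30.9021.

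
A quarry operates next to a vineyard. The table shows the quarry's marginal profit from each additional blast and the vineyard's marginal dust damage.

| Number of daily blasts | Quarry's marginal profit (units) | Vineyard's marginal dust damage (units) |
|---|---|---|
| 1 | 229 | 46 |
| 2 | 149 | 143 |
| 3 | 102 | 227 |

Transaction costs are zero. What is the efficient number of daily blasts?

2

Bargaining reaches the level where marginal profit last exceeds marginal dust damage.
That holds through level 2 (149 ≥ 143) but not at 3 (102 < 227).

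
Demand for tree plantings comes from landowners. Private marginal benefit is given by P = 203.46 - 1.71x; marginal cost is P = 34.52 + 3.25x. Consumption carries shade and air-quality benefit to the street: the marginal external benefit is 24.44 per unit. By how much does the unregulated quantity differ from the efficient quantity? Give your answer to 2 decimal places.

4.93 units

Market equilibrium (private): 34.52 + 3.25x = 203.46 - 1.71x → x_m = 34.0605.
Social marginal benefit = demand + MEB = 227.90 - 1.71x.
Set SMB = MC: 227.90 - 1.71x = 34.52 + 3.25x → x* = 38.9879.
Gap = |34.0605 − 38.9879| = 4.9274.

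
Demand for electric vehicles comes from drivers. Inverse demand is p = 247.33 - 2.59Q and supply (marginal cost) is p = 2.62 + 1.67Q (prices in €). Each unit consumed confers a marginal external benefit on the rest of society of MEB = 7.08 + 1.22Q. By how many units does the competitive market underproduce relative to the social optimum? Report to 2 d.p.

Market equilibrium (private): 2.62 + 1.67Q = 247.33 - 2.59Q → Q_m = 57.4437.
Social marginal benefit = demand + MEB = 254.41 - 1.37Q.
Set SMB = MC: 254.41 - 1.37Q = 2.62 + 1.67Q → Q* = 82.8257.
Gap = |57.4437 − 82.8257| = 25.3820.

25.38 units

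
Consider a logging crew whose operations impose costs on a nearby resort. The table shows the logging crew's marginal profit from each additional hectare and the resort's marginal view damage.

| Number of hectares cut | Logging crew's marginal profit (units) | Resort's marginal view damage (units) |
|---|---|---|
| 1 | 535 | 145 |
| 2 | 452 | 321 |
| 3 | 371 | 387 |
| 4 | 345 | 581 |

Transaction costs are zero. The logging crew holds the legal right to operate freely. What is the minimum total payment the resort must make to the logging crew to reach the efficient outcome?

Left alone the logging crew would choose level 4 (marginal profit stays positive).
Efficient level: k* = 2 (marginal profit ≥ marginal view damage through 2).
The resort must at least cover the logging crew's forgone profit from cutting 4→2: 371 + 345 = 716.

716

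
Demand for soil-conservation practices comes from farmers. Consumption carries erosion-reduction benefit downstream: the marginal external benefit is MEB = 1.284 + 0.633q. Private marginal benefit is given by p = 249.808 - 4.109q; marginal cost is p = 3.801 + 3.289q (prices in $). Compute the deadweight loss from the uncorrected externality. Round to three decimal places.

DWL = $36.864

Market equilibrium (private): 3.801 + 3.289q = 249.808 - 4.109q → q_m = 33.2532.
Social marginal benefit = demand + MEB = 251.092 - 3.476q.
Set SMB = MC: 251.092 - 3.476q = 3.801 + 3.289q → q* = 36.5545.
The welfare-loss triangle has base |q_m − q*| and height MEB(q_m) (the vertical gap between SMB and MC is zero at q* and MEB at q_m).
DWL = ½ × 3.3013 × 22.3333 = 36.8645.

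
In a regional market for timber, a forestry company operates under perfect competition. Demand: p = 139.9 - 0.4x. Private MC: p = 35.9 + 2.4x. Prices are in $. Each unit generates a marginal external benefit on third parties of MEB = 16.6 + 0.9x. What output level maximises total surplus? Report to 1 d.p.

Social marginal cost = private MC − MEB = 19.3 + 1.5x.
Set SMC = demand: 19.3 + 1.5x = 139.9 - 0.4x → x* = 63.4737.

x* = 63.5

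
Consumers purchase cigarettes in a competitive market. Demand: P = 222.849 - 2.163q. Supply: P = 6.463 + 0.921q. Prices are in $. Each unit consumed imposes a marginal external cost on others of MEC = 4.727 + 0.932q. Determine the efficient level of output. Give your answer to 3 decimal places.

q* = 52.704

Social marginal benefit = demand − MEC = 218.122 - 3.095q.
Set SMB = MC: 218.122 - 3.095q = 6.463 + 0.921q → q* = 52.7039.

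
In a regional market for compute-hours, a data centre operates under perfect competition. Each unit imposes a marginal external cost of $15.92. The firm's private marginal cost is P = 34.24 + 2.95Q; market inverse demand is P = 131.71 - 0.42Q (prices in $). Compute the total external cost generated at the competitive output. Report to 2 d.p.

Market equilibrium (private): 34.24 + 2.95Q = 131.71 - 0.42Q → Q_m = 28.9228.
Total external cost = MEC × Q_m = 15.92 × 28.9228 = 460.4510.

$460.45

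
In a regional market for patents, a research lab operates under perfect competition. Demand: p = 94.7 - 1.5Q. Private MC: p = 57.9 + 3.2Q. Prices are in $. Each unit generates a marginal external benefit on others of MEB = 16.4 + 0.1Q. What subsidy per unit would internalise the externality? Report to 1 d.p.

subsidy = $17.6 per unit

Social marginal cost = private MC − MEB = 41.5 + 3.1Q.
Set SMC = demand: 41.5 + 3.1Q = 94.7 - 1.5Q → Q* = 11.5652.
The Pigouvian subsidy equals MEB at Q*: 16.4 + 0.1×11.5652 = 17.5565.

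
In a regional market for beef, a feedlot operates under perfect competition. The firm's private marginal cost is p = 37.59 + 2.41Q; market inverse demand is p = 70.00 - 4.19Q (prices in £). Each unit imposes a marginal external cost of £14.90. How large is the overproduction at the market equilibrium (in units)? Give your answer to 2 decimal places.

2.26 units

Market equilibrium (private): 37.59 + 2.41Q = 70.00 - 4.19Q → Q_m = 4.9106.
Social marginal cost = private MC + MEC = 52.49 + 2.41Q.
Set SMC = demand: 52.49 + 2.41Q = 70.00 - 4.19Q → Q* = 2.6530.
Gap = |4.9106 − 2.6530| = 2.2576.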